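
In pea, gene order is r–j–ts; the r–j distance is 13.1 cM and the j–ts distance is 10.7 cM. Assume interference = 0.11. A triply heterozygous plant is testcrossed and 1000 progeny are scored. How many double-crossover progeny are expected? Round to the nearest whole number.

12

Map distances give recombination frequencies of 0.131 and 0.107 for the two intervals.
With interference 0.11 (so coincidence = 0.89), expected double-crossover frequency = 0.131 × 0.107 × 0.89 = 0.01248.
Expected number = 0.01248 × 1000 = 12.48 ≈ 12.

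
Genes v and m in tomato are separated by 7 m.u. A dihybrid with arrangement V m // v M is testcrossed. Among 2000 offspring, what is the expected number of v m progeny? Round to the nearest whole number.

70

A map distance of 7 m.u. corresponds to a recombination frequency of 0.070.
The F1 is V m / v M, so v m is a recombinant gamete class with expected frequency r/2 = 0.070/2 = 0.0350.
Expected number = 0.0350 × 2000 = 70.00 ≈ 70.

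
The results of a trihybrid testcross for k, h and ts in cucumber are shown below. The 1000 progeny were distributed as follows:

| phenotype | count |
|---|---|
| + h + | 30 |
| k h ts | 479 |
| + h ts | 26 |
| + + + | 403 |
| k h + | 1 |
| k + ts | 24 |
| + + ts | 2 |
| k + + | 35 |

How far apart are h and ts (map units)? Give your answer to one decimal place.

The two most frequent reciprocal classes, k h ts and + + +, are the parental types, so the F1 was k h ts / + + +.
The two rarest classes, k h + and + + ts, are the double crossovers. Comparing them with the parentals, only the ts allele has switched, so ts is the middle locus and the order is k – ts – h.
Crossovers in the ts–h interval produce the single-crossover classes k + ts and + h + (24 + 30 = 54) plus the double crossovers (3).
RF(ts–h) = (54 + 3) / 1000 = 57/1000 = 0.0570 → 5.7 map units.

5.7 map units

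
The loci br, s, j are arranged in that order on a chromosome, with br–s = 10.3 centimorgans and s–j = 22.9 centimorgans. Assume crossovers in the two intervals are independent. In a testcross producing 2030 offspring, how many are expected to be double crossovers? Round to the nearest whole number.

48

Map distances give recombination frequencies of 0.103 and 0.229 for the two intervals.
With no interference, expected double-crossover frequency = 0.103 × 0.229 = 0.02359.
Expected number = 0.02359 × 2030 = 47.88 ≈ 48.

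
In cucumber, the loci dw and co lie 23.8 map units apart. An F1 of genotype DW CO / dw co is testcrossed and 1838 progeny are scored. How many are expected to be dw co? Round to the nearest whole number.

A map distance of 23.8 map units corresponds to a recombination frequency of 0.238.
The F1 is DW CO / dw co, so dw co is a parental gamete class with expected frequency (1 − r)/2 = 0.762/2 = 0.3810.
Expected number = 0.3810 × 1838 = 700.28 ≈ 700.

700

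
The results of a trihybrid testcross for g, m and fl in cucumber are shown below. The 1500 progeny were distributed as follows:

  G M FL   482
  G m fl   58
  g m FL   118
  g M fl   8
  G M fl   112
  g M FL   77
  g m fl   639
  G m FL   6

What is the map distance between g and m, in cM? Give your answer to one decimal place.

9.9 cM

The two most frequent reciprocal classes, G M FL and g m fl, are the parental types, so the F1 was G M FL / g m fl.
The two rarest classes, G m FL and g M fl, are the double crossovers. Comparing them with the parentals, only the m allele has switched, so m is the middle locus and the order is g – m – fl.
Crossovers in the g–m interval produce the single-crossover classes g M FL and G m fl (77 + 58 = 135) plus the double crossovers (14).
RF(g–m) = (135 + 14) / 1500 = 149/1500 = 0.0993 → 9.9 cM.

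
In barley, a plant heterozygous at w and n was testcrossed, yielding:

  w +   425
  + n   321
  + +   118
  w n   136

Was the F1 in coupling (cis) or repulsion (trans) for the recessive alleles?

trans

The two most frequent classes are + n (321) and w + (425); these are the parental (non-recombinant) types.
So the F1 carried + n on one chromosome and w + on the other — the recessive alleles are on opposite chromosomes (trans / repulsion).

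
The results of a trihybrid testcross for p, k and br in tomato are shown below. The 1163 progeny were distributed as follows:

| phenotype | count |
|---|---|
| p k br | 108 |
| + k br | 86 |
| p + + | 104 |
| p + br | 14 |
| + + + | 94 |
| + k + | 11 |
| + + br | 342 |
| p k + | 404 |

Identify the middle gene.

p

The two most frequent reciprocal classes, p k + and + + br, are the parental types, so the F1 was p k + / + + br.
The two rarest classes, + k + and p + br, are the double crossovers. Comparing them with the parentals, only the p allele has switched, so p is the middle locus and the order is k – p – br.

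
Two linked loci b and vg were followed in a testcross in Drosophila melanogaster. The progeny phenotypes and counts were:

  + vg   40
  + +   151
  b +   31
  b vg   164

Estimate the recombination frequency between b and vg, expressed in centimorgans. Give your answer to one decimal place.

The two most frequent classes, + + (151) and b vg (164), are the parental types, so the F1 was + + / b vg.
The recombinant classes are + vg and b +: 40 + 31 = 71.
Recombination frequency = 71/386 = 0.1839 ≈ 18.4%, i.e. 18.4 centimorgans.

18.4 centimorgans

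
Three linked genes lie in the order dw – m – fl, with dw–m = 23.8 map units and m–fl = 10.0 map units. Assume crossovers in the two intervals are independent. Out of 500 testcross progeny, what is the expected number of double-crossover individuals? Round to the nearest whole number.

Map distances give recombination frequencies of 0.238 and 0.100 for the two intervals.
With no interference, expected double-crossover frequency = 0.238 × 0.100 = 0.02380.
Expected number = 0.02380 × 500 = 11.90 ≈ 12.

12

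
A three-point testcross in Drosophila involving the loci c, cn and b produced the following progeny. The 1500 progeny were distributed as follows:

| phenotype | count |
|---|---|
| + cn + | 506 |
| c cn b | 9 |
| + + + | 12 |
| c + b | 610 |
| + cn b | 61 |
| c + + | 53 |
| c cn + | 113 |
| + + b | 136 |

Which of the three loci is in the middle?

cn

The two most frequent reciprocal classes, c + b and + cn +, are the parental types, so the F1 was c + b / + cn +.
The two rarest classes, c cn b and + + +, are the double crossovers. Comparing them with the parentals, only the cn allele has switched, so cn is the middle locus and the order is b – cn – c.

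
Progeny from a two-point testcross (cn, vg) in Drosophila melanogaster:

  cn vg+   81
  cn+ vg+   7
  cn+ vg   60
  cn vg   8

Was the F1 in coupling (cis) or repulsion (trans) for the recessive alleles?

The two most frequent classes are cn+ vg (60) and cn vg+ (81); these are the parental (non-recombinant) types.
So the F1 carried cn+ vg on one chromosome and cn vg+ on the other — the recessive alleles are on opposite chromosomes (trans / repulsion).

trans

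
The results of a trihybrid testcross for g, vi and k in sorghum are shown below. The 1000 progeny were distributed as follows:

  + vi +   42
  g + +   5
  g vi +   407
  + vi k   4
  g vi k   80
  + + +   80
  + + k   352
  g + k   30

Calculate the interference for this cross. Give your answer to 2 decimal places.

The two most frequent reciprocal classes, + + k and g vi +, are the parental types, so the F1 was + + k / g vi +.
The two rarest classes, + vi k and g + +, are the double crossovers. Comparing them with the parentals, only the vi allele has switched, so vi is the middle locus and the order is k – vi – g.
k–vi: (160 + 9)/1000 = 0.1690; vi–g: (72 + 9)/1000 = 0.0810.
Expected DCO frequency = 0.1690 × 0.0810 ≈ 0.01369; observed = 9/1000 ≈ 0.00900.
Coefficient of coincidence = 0.00900/0.01369 ≈ 0.66; interference = 1 − 0.66 = 0.34.

0.34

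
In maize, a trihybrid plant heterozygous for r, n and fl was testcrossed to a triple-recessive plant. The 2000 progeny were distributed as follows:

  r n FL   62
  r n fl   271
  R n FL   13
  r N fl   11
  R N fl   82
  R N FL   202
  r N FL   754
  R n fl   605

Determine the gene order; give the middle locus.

fl

The two most frequent reciprocal classes, r N FL and R n fl, are the parental types, so the F1 was r N FL / R n fl.
The two rarest classes, r N fl and R n FL, are the double crossovers. Comparing them with the parentals, only the fl allele has switched, so fl is the middle locus and the order is n – fl – r.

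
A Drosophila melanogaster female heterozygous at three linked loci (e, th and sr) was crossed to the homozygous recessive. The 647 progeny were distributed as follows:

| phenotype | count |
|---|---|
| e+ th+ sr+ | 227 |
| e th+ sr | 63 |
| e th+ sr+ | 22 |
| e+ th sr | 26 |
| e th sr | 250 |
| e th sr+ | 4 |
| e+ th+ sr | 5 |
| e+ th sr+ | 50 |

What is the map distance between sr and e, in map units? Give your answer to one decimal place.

8.8 map units

The two most frequent reciprocal classes, e th sr and e+ th+ sr+, are the parental types, so the F1 was e th sr / e+ th+ sr+.
The two rarest classes, e th sr+ and e+ th+ sr, are the double crossovers. Comparing them with the parentals, only the sr allele has switched, so sr is the middle locus and the order is th – sr – e.
Crossovers in the sr–e interval produce the single-crossover classes e+ th sr and e th+ sr+ (26 + 22 = 48) plus the double crossovers (9).
RF(sr–e) = (48 + 9) / 647 = 57/647 = 0.0881 → 8.8 map units.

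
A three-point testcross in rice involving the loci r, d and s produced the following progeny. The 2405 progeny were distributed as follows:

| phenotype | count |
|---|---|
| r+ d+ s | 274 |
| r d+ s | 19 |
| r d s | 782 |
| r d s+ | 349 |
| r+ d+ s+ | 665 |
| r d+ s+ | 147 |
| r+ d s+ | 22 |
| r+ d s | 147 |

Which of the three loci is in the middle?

The two most frequent reciprocal classes, r+ d+ s+ and r d s, are the parental types, so the F1 was r+ d+ s+ / r d s.
The two rarest classes, r+ d s+ and r d+ s, are the double crossovers. Comparing them with the parentals, only the d allele has switched, so d is the middle locus and the order is r – d – s.

d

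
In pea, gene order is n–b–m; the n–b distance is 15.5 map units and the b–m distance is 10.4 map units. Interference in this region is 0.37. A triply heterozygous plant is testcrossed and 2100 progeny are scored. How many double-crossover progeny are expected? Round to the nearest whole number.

21

Map distances give recombination frequencies of 0.155 and 0.104 for the two intervals.
With interference 0.37 (so coincidence = 0.63), expected double-crossover frequency = 0.155 × 0.104 × 0.63 = 0.01016.
Expected number = 0.01016 × 2100 = 21.33 ≈ 21.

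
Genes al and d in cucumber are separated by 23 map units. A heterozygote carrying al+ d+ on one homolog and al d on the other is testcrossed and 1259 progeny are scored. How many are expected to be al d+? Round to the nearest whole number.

A map distance of 23 map units corresponds to a recombination frequency of 0.230.
The F1 is al+ d+ / al d, so al d+ is a recombinant gamete class with expected frequency r/2 = 0.230/2 = 0.1150.
Expected number = 0.1150 × 1259 = 144.78 ≈ 145.

145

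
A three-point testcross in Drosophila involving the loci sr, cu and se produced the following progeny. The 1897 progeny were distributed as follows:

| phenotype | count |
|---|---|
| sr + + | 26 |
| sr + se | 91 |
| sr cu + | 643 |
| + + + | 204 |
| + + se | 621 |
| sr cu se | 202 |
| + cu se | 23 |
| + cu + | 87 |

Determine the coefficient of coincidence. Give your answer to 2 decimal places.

0.90

The two most frequent reciprocal classes, + + se and sr cu +, are the parental types, so the F1 was + + se / sr cu +.
The two rarest classes, + cu se and sr + +, are the double crossovers. Comparing them with the parentals, only the cu allele has switched, so cu is the middle locus and the order is sr – cu – se.
sr–cu: (178 + 49)/1897 = 0.1197; cu–se: (406 + 49)/1897 = 0.2399.
Expected DCO frequency = 0.1197 × 0.2399 ≈ 0.02872; observed = 49/1897 ≈ 0.02583.
Coefficient of coincidence = 0.02583/0.02872 ≈ 0.90.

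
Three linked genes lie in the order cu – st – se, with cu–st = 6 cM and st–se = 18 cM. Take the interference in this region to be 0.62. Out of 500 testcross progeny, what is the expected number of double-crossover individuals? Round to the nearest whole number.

Map distances give recombination frequencies of 0.060 and 0.180 for the two intervals.
With interference 0.62 (so coincidence = 0.38), expected double-crossover frequency = 0.060 × 0.180 × 0.38 = 0.00410.
Expected number = 0.00410 × 500 = 2.05 ≈ 2.

2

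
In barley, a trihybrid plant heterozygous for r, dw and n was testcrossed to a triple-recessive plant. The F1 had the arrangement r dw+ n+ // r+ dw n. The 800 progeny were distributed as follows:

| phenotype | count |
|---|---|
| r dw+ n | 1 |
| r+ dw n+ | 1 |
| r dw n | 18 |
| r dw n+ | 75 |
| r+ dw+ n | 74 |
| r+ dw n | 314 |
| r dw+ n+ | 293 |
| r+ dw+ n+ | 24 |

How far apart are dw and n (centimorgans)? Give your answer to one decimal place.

The two rarest classes, r dw+ n and r+ dw n+, are the double crossovers. Comparing them with the parentals, only the n allele has switched, so n is the middle locus and the order is dw – n – r.
Crossovers in the dw–n interval produce the single-crossover classes r dw n+ and r+ dw+ n (75 + 74 = 149) plus the double crossovers (2).
RF(dw–n) = (149 + 2) / 800 = 151/800 = 0.1888 → 18.9 centimorgans.

18.9 centimorgans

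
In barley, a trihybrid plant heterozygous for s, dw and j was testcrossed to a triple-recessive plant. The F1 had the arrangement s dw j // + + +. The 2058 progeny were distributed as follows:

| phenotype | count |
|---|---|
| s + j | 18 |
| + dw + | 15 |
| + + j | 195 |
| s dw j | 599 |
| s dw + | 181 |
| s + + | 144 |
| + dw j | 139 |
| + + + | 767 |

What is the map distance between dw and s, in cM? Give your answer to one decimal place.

15.4 cM

The two rarest classes, s + j and + dw +, are the double crossovers. Comparing them with the parentals, only the dw allele has switched, so dw is the middle locus and the order is s – dw – j.
Crossovers in the s–dw interval produce the single-crossover classes + dw j and s + + (139 + 144 = 283) plus the double crossovers (33).
RF(s–dw) = (283 + 33) / 2058 = 316/2058 = 0.1535 → 15.4 cM.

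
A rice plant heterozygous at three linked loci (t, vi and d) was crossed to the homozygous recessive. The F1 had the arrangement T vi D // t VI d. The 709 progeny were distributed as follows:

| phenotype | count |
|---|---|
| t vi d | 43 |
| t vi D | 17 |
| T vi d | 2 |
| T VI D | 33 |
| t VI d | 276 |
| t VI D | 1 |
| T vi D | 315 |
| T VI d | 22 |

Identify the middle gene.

d

The two rarest classes, T vi d and t VI D, are the double crossovers. Comparing them with the parentals, only the d allele has switched, so d is the middle locus and the order is t – d – vi.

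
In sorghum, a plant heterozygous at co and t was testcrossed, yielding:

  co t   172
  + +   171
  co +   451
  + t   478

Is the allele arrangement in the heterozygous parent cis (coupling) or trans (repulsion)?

The two most frequent classes are + t (478) and co + (451); these are the parental (non-recombinant) types.
So the F1 carried + t on one chromosome and co + on the other — the recessive alleles are on opposite chromosomes (trans / repulsion).

trans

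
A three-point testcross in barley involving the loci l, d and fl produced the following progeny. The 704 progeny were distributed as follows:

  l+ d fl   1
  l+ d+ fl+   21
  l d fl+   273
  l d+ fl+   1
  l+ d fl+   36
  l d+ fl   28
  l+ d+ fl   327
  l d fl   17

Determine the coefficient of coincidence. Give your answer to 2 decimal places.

0.53

The two most frequent reciprocal classes, l+ d+ fl and l d fl+, are the parental types, so the F1 was l+ d+ fl / l d fl+.
The two rarest classes, l+ d fl and l d+ fl+, are the double crossovers. Comparing them with the parentals, only the d allele has switched, so d is the middle locus and the order is l – d – fl.
l–d: (64 + 2)/704 = 0.0938; d–fl: (38 + 2)/704 = 0.0568.
Expected DCO frequency = 0.0938 × 0.0568 ≈ 0.00533; observed = 2/704 ≈ 0.00284.
Coefficient of coincidence = 0.00284/0.00533 ≈ 0.53.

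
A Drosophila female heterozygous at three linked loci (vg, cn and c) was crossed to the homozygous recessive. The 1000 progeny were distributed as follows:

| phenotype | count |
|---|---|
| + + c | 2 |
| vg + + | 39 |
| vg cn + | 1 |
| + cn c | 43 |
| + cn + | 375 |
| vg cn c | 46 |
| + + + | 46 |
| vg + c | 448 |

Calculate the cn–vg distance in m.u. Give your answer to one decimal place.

9.5 m.u.

The two most frequent reciprocal classes, vg + c and + cn +, are the parental types, so the F1 was vg + c / + cn +.
The two rarest classes, + + c and vg cn +, are the double crossovers. Comparing them with the parentals, only the vg allele has switched, so vg is the middle locus and the order is c – vg – cn.
Crossovers in the vg–cn interval produce the single-crossover classes vg cn c and + + + (46 + 46 = 92) plus the double crossovers (3).
RF(vg–cn) = (92 + 3) / 1000 = 95/1000 = 0.0950 → 9.5 m.u.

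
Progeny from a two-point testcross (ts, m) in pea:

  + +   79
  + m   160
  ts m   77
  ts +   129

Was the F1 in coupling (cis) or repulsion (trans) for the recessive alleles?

trans

The two most frequent classes are + m (160) and ts + (129); these are the parental (non-recombinant) types.
So the F1 carried + m on one chromosome and ts + on the other — the recessive alleles are on opposite chromosomes (trans / repulsion).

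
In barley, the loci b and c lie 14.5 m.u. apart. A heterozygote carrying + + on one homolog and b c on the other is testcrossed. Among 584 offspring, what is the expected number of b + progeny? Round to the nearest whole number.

A map distance of 14.5 m.u. corresponds to a recombination frequency of 0.145.
The F1 is + + / b c, so b + is a recombinant gamete class with expected frequency r/2 = 0.145/2 = 0.0725.
Expected number = 0.0725 × 584 = 42.34 ≈ 42.

42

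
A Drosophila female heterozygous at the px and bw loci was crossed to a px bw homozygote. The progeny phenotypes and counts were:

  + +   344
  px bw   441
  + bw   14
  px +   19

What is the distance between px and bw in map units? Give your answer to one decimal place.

4.0 map units

The two most frequent classes, + + (344) and px bw (441), are the parental types, so the F1 was + + / px bw.
The recombinant classes are + bw and px +: 14 + 19 = 33.
Recombination frequency = 33/818 = 0.0403 ≈ 4.0%, i.e. 4.0 map units.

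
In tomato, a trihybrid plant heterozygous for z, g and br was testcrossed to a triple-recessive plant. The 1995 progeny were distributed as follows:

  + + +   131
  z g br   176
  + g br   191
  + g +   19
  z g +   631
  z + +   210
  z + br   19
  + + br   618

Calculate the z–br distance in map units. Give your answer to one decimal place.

17.3 map units

The two most frequent reciprocal classes, + + br and z g +, are the parental types, so the F1 was + + br / z g +.
The two rarest classes, z + br and + g +, are the double crossovers. Comparing them with the parentals, only the z allele has switched, so z is the middle locus and the order is br – z – g.
Crossovers in the br–z interval produce the single-crossover classes + + + and z g br (131 + 176 = 307) plus the double crossovers (38).
RF(br–z) = (307 + 38) / 1995 = 345/1995 = 0.1729 → 17.3 map units.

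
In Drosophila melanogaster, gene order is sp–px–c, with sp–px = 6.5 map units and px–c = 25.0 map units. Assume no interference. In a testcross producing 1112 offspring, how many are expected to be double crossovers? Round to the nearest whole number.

18

Map distances give recombination frequencies of 0.065 and 0.250 for the two intervals.
With no interference, expected double-crossover frequency = 0.065 × 0.250 = 0.01625.
Expected number = 0.01625 × 1112 = 18.07 ≈ 18.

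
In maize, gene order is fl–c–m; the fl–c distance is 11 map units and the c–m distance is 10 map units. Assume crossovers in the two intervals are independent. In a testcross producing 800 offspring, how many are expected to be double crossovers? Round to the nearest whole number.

Map distances give recombination frequencies of 0.110 and 0.100 for the two intervals.
With no interference, expected double-crossover frequency = 0.110 × 0.100 = 0.01100.
Expected number = 0.01100 × 800 = 8.80 ≈ 9.

9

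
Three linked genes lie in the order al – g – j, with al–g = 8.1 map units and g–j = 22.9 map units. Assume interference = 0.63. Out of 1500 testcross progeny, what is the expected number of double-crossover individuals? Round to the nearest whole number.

Map distances give recombination frequencies of 0.081 and 0.229 for the two intervals.
With interference 0.63 (so coincidence = 0.37), expected double-crossover frequency = 0.081 × 0.229 × 0.37 = 0.00686.
Expected number = 0.00686 × 1500 = 10.29 ≈ 10.

10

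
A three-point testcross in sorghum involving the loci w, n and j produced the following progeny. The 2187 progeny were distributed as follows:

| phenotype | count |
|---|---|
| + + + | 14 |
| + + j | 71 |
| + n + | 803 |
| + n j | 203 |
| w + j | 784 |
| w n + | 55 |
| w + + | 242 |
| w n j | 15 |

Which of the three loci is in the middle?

n

The two most frequent reciprocal classes, w + j and + n +, are the parental types, so the F1 was w + j / + n +.
The two rarest classes, w n j and + + +, are the double crossovers. Comparing them with the parentals, only the n allele has switched, so n is the middle locus and the order is j – n – w.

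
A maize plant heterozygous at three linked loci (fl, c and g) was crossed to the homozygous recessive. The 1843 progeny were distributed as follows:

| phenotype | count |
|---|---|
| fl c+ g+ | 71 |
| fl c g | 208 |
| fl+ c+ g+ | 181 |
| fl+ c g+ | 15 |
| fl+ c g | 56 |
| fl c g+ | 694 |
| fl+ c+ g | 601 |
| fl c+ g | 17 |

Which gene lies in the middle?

fl

The two most frequent reciprocal classes, fl c g+ and fl+ c+ g, are the parental types, so the F1 was fl c g+ / fl+ c+ g.
The two rarest classes, fl+ c g+ and fl c+ g, are the double crossovers. Comparing them with the parentals, only the fl allele has switched, so fl is the middle locus and the order is g – fl – c.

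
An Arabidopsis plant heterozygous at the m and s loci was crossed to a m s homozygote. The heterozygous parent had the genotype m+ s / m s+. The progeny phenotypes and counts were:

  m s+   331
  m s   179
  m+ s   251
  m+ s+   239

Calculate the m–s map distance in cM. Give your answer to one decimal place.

41.8 cM

The recombinant classes are m+ s+ and m s: 239 + 179 = 418.
Recombination frequency = 418/1000 = 0.4180 ≈ 41.8%, i.e. 41.8 cM.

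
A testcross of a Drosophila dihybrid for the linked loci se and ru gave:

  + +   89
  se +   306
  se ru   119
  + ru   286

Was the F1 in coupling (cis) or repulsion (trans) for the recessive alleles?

trans

The two most frequent classes are + ru (286) and se + (306); these are the parental (non-recombinant) types.
So the F1 carried + ru on one chromosome and se + on the other — the recessive alleles are on opposite chromosomes (trans / repulsion).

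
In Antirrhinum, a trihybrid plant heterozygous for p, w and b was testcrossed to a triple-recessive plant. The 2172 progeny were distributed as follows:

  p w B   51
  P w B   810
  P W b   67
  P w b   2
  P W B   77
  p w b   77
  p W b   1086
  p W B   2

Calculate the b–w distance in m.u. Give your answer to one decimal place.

7.3 m.u.

The two most frequent reciprocal classes, P w B and p W b, are the parental types, so the F1 was P w B / p W b.
The two rarest classes, P w b and p W B, are the double crossovers. Comparing them with the parentals, only the b allele has switched, so b is the middle locus and the order is w – b – p.
Crossovers in the w–b interval produce the single-crossover classes P W B and p w b (77 + 77 = 154) plus the double crossovers (4).
RF(w–b) = (154 + 4) / 2172 = 158/2172 = 0.0727 → 7.3 m.u.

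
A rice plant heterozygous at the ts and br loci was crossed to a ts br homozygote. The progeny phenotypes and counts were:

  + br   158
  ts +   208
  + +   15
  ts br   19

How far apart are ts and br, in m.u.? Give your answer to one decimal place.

8.5 m.u.

The two most frequent classes, + br (158) and ts + (208), are the parental types, so the F1 was + br / ts +.
The recombinant classes are + + and ts br: 15 + 19 = 34.
Recombination frequency = 34/400 = 0.0850 ≈ 8.5%, i.e. 8.5 m.u.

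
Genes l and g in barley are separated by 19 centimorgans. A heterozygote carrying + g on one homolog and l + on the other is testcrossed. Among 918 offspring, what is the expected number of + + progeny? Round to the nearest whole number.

87

A map distance of 19 centimorgans corresponds to a recombination frequency of 0.190.
The F1 is + g / l +, so + + is a recombinant gamete class with expected frequency r/2 = 0.190/2 = 0.0950.
Expected number = 0.0950 × 918 = 87.21 ≈ 87.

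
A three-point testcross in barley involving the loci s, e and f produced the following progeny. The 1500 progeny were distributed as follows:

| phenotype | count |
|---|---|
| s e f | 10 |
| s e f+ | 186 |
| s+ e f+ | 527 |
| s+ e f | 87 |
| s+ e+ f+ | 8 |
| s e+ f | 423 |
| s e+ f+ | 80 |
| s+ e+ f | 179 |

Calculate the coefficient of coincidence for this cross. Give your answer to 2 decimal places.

0.38

The two most frequent reciprocal classes, s+ e f+ and s e+ f, are the parental types, so the F1 was s+ e f+ / s e+ f.
The two rarest classes, s+ e+ f+ and s e f, are the double crossovers. Comparing them with the parentals, only the e allele has switched, so e is the middle locus and the order is f – e – s.
f–e: (167 + 18)/1500 = 0.1233; e–s: (365 + 18)/1500 = 0.2553.
Expected DCO frequency = 0.1233 × 0.2553 ≈ 0.03148; observed = 18/1500 ≈ 0.01200.
Coefficient of coincidence = 0.01200/0.03148 ≈ 0.38.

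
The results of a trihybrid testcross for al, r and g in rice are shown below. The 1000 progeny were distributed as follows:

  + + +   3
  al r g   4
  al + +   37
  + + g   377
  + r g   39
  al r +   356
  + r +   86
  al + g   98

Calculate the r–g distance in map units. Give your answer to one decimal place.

8.3 map units

The two most frequent reciprocal classes, + + g and al r +, are the parental types, so the F1 was + + g / al r +.
The two rarest classes, + + + and al r g, are the double crossovers. Comparing them with the parentals, only the g allele has switched, so g is the middle locus and the order is r – g – al.
Crossovers in the r–g interval produce the single-crossover classes + r g and al + + (39 + 37 = 76) plus the double crossovers (7).
RF(r–g) = (76 + 7) / 1000 = 83/1000 = 0.0830 → 8.3 map units.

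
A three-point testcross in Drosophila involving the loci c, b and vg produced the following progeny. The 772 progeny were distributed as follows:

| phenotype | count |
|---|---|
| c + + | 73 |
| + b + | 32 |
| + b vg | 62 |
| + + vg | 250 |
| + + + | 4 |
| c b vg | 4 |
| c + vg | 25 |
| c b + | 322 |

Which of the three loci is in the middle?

vg

The two most frequent reciprocal classes, + + vg and c b +, are the parental types, so the F1 was + + vg / c b +.
The two rarest classes, + + + and c b vg, are the double crossovers. Comparing them with the parentals, only the vg allele has switched, so vg is the middle locus and the order is c – vg – b.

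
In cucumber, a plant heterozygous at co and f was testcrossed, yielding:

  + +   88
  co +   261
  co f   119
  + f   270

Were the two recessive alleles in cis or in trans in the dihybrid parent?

The two most frequent classes are + f (270) and co + (261); these are the parental (non-recombinant) types.
So the F1 carried + f on one chromosome and co + on the other — the recessive alleles are on opposite chromosomes (trans / repulsion).

trans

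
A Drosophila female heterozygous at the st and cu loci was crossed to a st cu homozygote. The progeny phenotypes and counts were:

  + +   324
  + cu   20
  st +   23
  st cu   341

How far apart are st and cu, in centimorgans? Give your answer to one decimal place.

The two most frequent classes, + + (324) and st cu (341), are the parental types, so the F1 was + + / st cu.
The recombinant classes are + cu and st +: 20 + 23 = 43.
Recombination frequency = 43/708 = 0.0607 ≈ 6.1%, i.e. 6.1 centimorgans.

6.1 centimorgans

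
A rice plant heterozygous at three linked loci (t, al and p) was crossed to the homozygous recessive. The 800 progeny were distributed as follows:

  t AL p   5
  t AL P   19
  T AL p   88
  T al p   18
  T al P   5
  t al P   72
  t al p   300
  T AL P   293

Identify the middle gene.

al

The two most frequent reciprocal classes, T AL P and t al p, are the parental types, so the F1 was T AL P / t al p.
The two rarest classes, T al P and t AL p, are the double crossovers. Comparing them with the parentals, only the al allele has switched, so al is the middle locus and the order is t – al – p.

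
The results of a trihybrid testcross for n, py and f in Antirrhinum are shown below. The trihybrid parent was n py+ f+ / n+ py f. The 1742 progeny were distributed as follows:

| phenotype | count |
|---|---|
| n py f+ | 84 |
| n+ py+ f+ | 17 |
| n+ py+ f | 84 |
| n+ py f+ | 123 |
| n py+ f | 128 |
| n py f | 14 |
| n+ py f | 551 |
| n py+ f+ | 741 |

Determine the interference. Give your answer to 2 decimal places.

The two rarest classes, n+ py+ f+ and n py f, are the double crossovers. Comparing them with the parentals, only the n allele has switched, so n is the middle locus and the order is py – n – f.
py–n: (168 + 31)/1742 = 0.1142; n–f: (251 + 31)/1742 = 0.1619.
Expected DCO frequency = 0.1142 × 0.1619 ≈ 0.01849; observed = 31/1742 ≈ 0.01780.
Coefficient of coincidence = 0.01780/0.01849 ≈ 0.96; interference = 1 − 0.96 = 0.04.

0.04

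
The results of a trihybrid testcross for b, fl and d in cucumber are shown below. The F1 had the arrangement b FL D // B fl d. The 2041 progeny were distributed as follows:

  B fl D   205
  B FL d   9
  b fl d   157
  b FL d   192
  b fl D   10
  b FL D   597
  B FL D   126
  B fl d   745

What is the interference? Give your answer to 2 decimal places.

0.69

The two rarest classes, b fl D and B FL d, are the double crossovers. Comparing them with the parentals, only the fl allele has switched, so fl is the middle locus and the order is d – fl – b.
d–fl: (397 + 19)/2041 = 0.2038; fl–b: (283 + 19)/2041 = 0.1480.
Expected DCO frequency = 0.2038 × 0.1480 ≈ 0.03016; observed = 19/2041 ≈ 0.00931.
Coefficient of coincidence = 0.00931/0.03016 ≈ 0.31; interference = 1 − 0.31 = 0.69.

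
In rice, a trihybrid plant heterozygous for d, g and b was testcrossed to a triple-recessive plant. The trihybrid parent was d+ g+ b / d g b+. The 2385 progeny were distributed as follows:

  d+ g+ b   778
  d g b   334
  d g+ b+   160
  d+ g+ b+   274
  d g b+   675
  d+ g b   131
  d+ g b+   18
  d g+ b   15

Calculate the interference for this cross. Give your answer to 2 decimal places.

0.62

The two rarest classes, d g+ b and d+ g b+, are the double crossovers. Comparing them with the parentals, only the d allele has switched, so d is the middle locus and the order is b – d – g.
b–d: (608 + 33)/2385 = 0.2688; d–g: (291 + 33)/2385 = 0.1358.
Expected DCO frequency = 0.2688 × 0.1358 ≈ 0.03650; observed = 33/2385 ≈ 0.01384.
Coefficient of coincidence = 0.01384/0.03650 ≈ 0.38; interference = 1 − 0.38 = 0.62.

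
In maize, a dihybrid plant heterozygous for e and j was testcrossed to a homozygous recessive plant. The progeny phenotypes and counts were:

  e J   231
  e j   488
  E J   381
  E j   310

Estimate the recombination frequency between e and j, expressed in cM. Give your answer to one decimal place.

38.4 cM

The two most frequent classes, E J (381) and e j (488), are the parental types, so the F1 was E J / e j.
The recombinant classes are E j and e J: 310 + 231 = 541.
Recombination frequency = 541/1410 = 0.3837 ≈ 38.4%, i.e. 38.4 cM.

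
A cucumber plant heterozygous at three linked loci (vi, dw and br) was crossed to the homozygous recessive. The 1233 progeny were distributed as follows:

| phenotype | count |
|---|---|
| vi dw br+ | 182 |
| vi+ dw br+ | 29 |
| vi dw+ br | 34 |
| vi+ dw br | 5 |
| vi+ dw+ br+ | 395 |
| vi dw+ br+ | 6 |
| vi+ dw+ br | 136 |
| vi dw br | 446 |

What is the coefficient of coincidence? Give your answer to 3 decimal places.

0.557

The two most frequent reciprocal classes, vi dw br and vi+ dw+ br+, are the parental types, so the F1 was vi dw br / vi+ dw+ br+.
The two rarest classes, vi+ dw br and vi dw+ br+, are the double crossovers. Comparing them with the parentals, only the vi allele has switched, so vi is the middle locus and the order is br – vi – dw.
br–vi: (318 + 11)/1233 = 0.2668; vi–dw: (63 + 11)/1233 = 0.0600.
Expected DCO frequency = 0.2668 × 0.0600 ≈ 0.01601; observed = 11/1233 ≈ 0.00892.
Coefficient of coincidence = 0.00892/0.01601 ≈ 0.557.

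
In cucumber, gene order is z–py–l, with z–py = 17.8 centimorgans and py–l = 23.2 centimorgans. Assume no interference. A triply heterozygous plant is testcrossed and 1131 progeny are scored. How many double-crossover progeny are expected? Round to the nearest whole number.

Map distances give recombination frequencies of 0.178 and 0.232 for the two intervals.
With no interference, expected double-crossover frequency = 0.178 × 0.232 = 0.04130.
Expected number = 0.04130 × 1131 = 46.71 ≈ 47.

47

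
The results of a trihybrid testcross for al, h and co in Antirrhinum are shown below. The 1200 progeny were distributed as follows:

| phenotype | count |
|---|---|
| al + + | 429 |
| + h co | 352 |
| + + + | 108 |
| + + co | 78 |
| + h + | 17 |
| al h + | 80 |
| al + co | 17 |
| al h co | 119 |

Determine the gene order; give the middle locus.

co

The two most frequent reciprocal classes, + h co and al + +, are the parental types, so the F1 was + h co / al + +.
The two rarest classes, + h + and al + co, are the double crossovers. Comparing them with the parentals, only the co allele has switched, so co is the middle locus and the order is al – co – h.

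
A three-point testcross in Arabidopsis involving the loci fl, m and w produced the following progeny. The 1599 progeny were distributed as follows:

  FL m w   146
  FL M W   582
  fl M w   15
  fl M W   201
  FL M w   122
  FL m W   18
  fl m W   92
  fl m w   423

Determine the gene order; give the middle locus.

m

The two most frequent reciprocal classes, fl m w and FL M W, are the parental types, so the F1 was fl m w / FL M W.
The two rarest classes, fl M w and FL m W, are the double crossovers. Comparing them with the parentals, only the m allele has switched, so m is the middle locus and the order is w – m – fl.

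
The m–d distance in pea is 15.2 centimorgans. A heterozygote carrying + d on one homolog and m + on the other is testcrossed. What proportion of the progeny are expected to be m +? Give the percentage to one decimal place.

A map distance of 15.2 centimorgans corresponds to a recombination frequency of 0.152.
The F1 is + d / m +, so m + is a parental gamete class with expected frequency (1 − r)/2 = 0.848/2 = 0.4240.
That is 0.4240 = 42.4% of the progeny.

42.4%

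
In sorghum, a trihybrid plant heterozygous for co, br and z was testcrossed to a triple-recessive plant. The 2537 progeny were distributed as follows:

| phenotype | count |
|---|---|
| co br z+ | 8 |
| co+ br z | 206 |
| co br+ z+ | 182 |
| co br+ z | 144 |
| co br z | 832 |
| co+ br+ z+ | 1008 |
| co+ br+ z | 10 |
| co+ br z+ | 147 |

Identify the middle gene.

z

The two most frequent reciprocal classes, co br z and co+ br+ z+, are the parental types, so the F1 was co br z / co+ br+ z+.
The two rarest classes, co br z+ and co+ br+ z, are the double crossovers. Comparing them with the parentals, only the z allele has switched, so z is the middle locus and the order is br – z – co.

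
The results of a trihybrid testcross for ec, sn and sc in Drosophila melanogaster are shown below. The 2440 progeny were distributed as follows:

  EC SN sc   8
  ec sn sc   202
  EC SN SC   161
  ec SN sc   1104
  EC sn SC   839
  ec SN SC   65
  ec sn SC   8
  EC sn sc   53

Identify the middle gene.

The two most frequent reciprocal classes, ec SN sc and EC sn SC, are the parental types, so the F1 was ec SN sc / EC sn SC.
The two rarest classes, EC SN sc and ec sn SC, are the double crossovers. Comparing them with the parentals, only the ec allele has switched, so ec is the middle locus and the order is sc – ec – sn.

ec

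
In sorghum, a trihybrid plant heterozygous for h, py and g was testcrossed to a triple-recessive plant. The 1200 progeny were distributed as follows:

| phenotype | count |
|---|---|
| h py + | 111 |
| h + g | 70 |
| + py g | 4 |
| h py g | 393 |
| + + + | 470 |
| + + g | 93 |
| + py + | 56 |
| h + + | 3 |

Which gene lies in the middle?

The two most frequent reciprocal classes, + + + and h py g, are the parental types, so the F1 was + + + / h py g.
The two rarest classes, h + + and + py g, are the double crossovers. Comparing them with the parentals, only the h allele has switched, so h is the middle locus and the order is g – h – py.

h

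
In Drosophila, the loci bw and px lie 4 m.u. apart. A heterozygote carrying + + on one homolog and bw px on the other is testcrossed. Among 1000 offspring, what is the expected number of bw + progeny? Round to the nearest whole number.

20

A map distance of 4 m.u. corresponds to a recombination frequency of 0.040.
The F1 is + + / bw px, so bw + is a recombinant gamete class with expected frequency r/2 = 0.040/2 = 0.0200.
Expected number = 0.0200 × 1000 = 20.00 ≈ 20.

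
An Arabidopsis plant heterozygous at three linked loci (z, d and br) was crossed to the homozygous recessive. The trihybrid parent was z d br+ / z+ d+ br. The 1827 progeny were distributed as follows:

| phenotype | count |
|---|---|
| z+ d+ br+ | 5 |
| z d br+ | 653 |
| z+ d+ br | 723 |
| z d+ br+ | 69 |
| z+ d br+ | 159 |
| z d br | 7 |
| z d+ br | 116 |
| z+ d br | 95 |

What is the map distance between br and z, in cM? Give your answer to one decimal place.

15.7 cM

The two rarest classes, z d br and z+ d+ br+, are the double crossovers. Comparing them with the parentals, only the br allele has switched, so br is the middle locus and the order is z – br – d.
Crossovers in the z–br interval produce the single-crossover classes z+ d br+ and z d+ br (159 + 116 = 275) plus the double crossovers (12).
RF(z–br) = (275 + 12) / 1827 = 287/1827 = 0.1571 → 15.7 cM.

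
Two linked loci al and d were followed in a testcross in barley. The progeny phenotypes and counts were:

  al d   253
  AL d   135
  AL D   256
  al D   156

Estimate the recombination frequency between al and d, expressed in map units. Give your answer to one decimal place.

The two most frequent classes, AL D (256) and al d (253), are the parental types, so the F1 was AL D / al d.
The recombinant classes are AL d and al D: 135 + 156 = 291.
Recombination frequency = 291/800 = 0.3638 ≈ 36.4%, i.e. 36.4 map units.

36.4 map units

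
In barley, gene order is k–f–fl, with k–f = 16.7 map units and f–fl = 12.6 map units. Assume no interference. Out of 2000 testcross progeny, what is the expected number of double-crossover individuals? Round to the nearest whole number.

Map distances give recombination frequencies of 0.167 and 0.126 for the two intervals.
With no interference, expected double-crossover frequency = 0.167 × 0.126 = 0.02104.
Expected number = 0.02104 × 2000 = 42.08 ≈ 42.

42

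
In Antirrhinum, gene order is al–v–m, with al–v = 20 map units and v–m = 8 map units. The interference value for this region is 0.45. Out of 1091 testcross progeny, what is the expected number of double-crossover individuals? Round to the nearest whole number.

Map distances give recombination frequencies of 0.200 and 0.080 for the two intervals.
With interference 0.45 (so coincidence = 0.55), expected double-crossover frequency = 0.200 × 0.080 × 0.55 = 0.00880.
Expected number = 0.00880 × 1091 = 9.60 ≈ 10.

10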